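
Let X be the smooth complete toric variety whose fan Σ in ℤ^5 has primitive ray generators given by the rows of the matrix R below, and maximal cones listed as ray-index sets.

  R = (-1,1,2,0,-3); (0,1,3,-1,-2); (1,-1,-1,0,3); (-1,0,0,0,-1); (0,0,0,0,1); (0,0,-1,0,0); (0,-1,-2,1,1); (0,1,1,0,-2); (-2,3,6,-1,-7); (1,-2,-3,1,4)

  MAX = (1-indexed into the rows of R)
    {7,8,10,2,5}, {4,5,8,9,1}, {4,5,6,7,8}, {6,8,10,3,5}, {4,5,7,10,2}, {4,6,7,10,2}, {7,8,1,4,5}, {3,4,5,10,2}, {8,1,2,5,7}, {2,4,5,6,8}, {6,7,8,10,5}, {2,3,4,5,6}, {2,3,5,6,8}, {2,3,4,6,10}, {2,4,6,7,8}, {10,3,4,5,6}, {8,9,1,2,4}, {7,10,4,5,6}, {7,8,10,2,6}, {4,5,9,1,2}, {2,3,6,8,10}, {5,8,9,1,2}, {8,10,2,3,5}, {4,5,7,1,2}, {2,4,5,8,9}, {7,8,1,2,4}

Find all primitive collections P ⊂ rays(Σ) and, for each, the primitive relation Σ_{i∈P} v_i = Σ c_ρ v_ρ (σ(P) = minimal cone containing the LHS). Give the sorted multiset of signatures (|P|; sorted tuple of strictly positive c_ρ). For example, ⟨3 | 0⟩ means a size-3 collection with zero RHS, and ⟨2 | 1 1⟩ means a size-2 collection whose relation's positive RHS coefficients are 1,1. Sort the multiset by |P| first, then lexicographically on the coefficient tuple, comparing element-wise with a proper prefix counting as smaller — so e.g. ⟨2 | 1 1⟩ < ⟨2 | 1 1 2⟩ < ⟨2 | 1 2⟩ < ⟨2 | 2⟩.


14 minimal non-faces of Δ(Σ) (on 10 rays):

  P = {3,7}:  v_{3} + v_{7} = v_{10}  →  sig = ⟨2 | 1⟩
  P = {1,6}:  v_{1} + v_{6} = v_{4} + v_{8}  →  sig = ⟨2 | 1 1⟩
  P = {1,3}:  v_{1} + v_{3} = v_{2} + v_{5} + v_{7}  →  sig = ⟨2 | 1 1 1⟩
  P = {3,9}:  v_{3} + v_{9} = v_{1} + v_{2} + v_{5}  →  sig = ⟨2 | 1 1 1⟩
  P = {9,10}:  v_{9} + v_{10} = v_{1} + v_{2} + v_{5} + v_{7}  →  sig = ⟨2 | 1 1 1 1⟩
  P = {1,10}:  v_{1} + v_{10} = v_{2} + v_{5} + 2·v_{7}  →  sig = ⟨2 | 1 1 2⟩
  P = {6,9}:  v_{6} + v_{9} = v_{2} + 2·v_{4} + v_{5} + 2·v_{8}  →  sig = ⟨2 | 1 1 2 2⟩
  P = {7,9}:  v_{7} + v_{9} = 2·v_{1}  →  sig = ⟨2 | 2⟩
  P = {3,4,8}:  v_{3} + v_{4} + v_{8} = 0  →  sig = ⟨3 | 0⟩
  P = {4,8,10}:  v_{4} + v_{8} + v_{10} = v_{7}  →  sig = ⟨3 | 1⟩
  P = {2,5,6,7}:  v_{2} + v_{5} + v_{6} + v_{7} = 0  →  sig = ⟨4 | 0⟩
  P = {2,5,6,10}:  v_{2} + v_{5} + v_{6} + v_{10} = v_{3}  →  sig = ⟨4 | 1⟩
  P = {1,2,4,5,8}:  v_{1} + v_{2} + v_{4} + v_{5} + v_{8} = v_{9}  →  sig = ⟨5 | 1⟩
  P = {2,4,5,7,8}:  v_{2} + v_{4} + v_{5} + v_{7} + v_{8} = v_{1}  →  sig = ⟨5 | 1⟩

Signatures (|P|; sorted positive RHS coefficients), sorted:
    |P|=2: 8 collections, coeffs (1), (1,1), (1,1,1), (1,1,1), (1,1,1,1), (1,1,2), (1,1,2,2), (2)
    |P|=3: 2 collections, coeffs (), (1)
    |P|=4: 2 collections, coeffs (), (1)
    |P|=5: 2 collections, coeffs (1), (1)


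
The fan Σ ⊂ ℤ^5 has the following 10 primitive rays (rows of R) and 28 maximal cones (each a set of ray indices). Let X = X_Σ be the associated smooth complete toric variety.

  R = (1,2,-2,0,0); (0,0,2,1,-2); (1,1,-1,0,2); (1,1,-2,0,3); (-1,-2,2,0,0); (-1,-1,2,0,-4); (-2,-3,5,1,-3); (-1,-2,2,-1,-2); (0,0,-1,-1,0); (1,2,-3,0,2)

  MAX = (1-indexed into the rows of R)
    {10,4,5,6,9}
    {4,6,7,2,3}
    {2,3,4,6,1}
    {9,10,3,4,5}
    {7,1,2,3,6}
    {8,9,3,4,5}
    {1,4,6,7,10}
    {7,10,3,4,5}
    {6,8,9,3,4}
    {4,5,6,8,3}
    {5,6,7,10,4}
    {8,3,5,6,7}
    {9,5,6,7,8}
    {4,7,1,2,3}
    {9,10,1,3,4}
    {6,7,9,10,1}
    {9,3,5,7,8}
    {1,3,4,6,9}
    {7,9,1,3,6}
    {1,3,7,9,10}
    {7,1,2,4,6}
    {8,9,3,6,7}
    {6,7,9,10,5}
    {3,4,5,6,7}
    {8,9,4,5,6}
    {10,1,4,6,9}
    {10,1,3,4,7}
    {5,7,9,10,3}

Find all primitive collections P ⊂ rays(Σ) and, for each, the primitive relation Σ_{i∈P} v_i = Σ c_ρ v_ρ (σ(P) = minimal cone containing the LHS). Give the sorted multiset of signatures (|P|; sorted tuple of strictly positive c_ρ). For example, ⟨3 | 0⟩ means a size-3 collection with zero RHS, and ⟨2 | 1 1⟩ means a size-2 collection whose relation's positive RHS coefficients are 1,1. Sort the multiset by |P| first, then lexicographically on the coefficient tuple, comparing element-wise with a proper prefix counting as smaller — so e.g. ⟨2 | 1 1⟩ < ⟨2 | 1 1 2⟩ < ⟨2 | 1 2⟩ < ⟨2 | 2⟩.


Δ(Σ) — 10 vertices, 12 min non-faces:

  • {1,5}:  v_{1} + v_{5} = 0  →  sig = ⟨2 | 0⟩
  • {8,10}:  v_{8} + v_{10} = v_{9}  →  sig = ⟨2 | 1⟩
  • {2,9}:  v_{2} + v_{9} = v_{3} + v_{6}  →  sig = ⟨2 | 1 1⟩
  • {1,8}:  v_{1} + v_{8} = v_{3} + v_{6} + v_{9}  →  sig = ⟨2 | 1 1 1⟩
  • {2,5}:  v_{2} + v_{5} = v_{3} + v_{4} + v_{6} + v_{7}  →  sig = ⟨2 | 1 1 1 1⟩
  • {2,10}:  v_{2} + v_{10} = 2·v_{1} + v_{4} + v_{7}  →  sig = ⟨2 | 1 1 2⟩
  • {2,8}:  v_{2} + v_{8} = 2·v_{3} + v_{5} + 2·v_{6}  →  sig = ⟨2 | 1 2 2⟩
  • {3,6,10}:  v_{3} + v_{6} + v_{10} = v_{1}  →  sig = ⟨3 | 1⟩
  • {4,7,9}:  v_{4} + v_{7} + v_{9} = v_{5}  →  sig = ⟨3 | 1⟩
  • {4,7,8}:  v_{4} + v_{7} + v_{8} = v_{3} + 2·v_{5} + v_{6}  →  sig = ⟨3 | 1 1 2⟩
  • {3,5,6,9}:  v_{3} + v_{5} + v_{6} + v_{9} = v_{8}  →  sig = ⟨4 | 1⟩
  • {1,3,4,6,7}:  v_{1} + v_{3} + v_{4} + v_{6} + v_{7} = v_{2}  →  sig = ⟨5 | 1⟩

Signatures (|P|; sorted positive RHS coefficients), sorted:
[⟨2 | 0⟩, ⟨2 | 1⟩, ⟨2 | 1 1⟩, ⟨2 | 1 1 1⟩, ⟨2 | 1 1 1 1⟩, ⟨2 | 1 1 2⟩, ⟨2 | 1 2 2⟩, ⟨3 | 1⟩, ⟨3 | 1⟩, ⟨3 | 1 1 2⟩, ⟨4 | 1⟩, ⟨5 | 1⟩]


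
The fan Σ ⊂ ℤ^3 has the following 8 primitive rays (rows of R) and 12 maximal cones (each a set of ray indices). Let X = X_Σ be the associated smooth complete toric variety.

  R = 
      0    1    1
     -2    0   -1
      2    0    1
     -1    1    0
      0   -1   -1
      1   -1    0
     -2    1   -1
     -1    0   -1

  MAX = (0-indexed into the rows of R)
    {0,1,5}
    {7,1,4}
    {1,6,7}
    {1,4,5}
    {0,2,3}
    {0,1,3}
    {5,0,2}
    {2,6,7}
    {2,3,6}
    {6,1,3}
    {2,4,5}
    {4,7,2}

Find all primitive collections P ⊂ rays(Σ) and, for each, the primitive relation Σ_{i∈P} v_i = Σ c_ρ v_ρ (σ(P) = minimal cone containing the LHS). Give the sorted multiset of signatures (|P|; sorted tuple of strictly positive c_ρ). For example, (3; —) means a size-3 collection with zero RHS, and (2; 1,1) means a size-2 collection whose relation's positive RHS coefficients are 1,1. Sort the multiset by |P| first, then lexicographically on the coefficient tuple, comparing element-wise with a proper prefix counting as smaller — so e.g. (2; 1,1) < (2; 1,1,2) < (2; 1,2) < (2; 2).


10 minimal non-faces of Δ(Σ) (on 8 rays):

  • {0,4}:  v_{0} + v_{4} = 0 ; sig = (2; —)
  • {1,2}:  v_{1} + v_{2} = 0 ; sig = (2; —)
  • {3,5}:  v_{3} + v_{5} = 0 ; sig = (2; —)
  • {0,7}:  v_{0} + v_{7} = v_{3} ; sig = (2; 1)
  • {3,4}:  v_{3} + v_{4} = v_{7} ; sig = (2; 1)
  • {3,7}:  v_{3} + v_{7} = v_{6} ; sig = (2; 1)
  • {5,6}:  v_{5} + v_{6} = v_{7} ; sig = (2; 1)
  • {5,7}:  v_{5} + v_{7} = v_{4} ; sig = (2; 1)
  • {0,6}:  v_{0} + v_{6} = 2·v_{3} ; sig = (2; 2)
  • {4,6}:  v_{4} + v_{6} = 2·v_{7} ; sig = (2; 2)

Hence PRS(X_Σ) =
[(2; —), (2; —), (2; —), (2; 1), (2; 1), (2; 1), (2; 1), (2; 1), (2; 2), (2; 2)]


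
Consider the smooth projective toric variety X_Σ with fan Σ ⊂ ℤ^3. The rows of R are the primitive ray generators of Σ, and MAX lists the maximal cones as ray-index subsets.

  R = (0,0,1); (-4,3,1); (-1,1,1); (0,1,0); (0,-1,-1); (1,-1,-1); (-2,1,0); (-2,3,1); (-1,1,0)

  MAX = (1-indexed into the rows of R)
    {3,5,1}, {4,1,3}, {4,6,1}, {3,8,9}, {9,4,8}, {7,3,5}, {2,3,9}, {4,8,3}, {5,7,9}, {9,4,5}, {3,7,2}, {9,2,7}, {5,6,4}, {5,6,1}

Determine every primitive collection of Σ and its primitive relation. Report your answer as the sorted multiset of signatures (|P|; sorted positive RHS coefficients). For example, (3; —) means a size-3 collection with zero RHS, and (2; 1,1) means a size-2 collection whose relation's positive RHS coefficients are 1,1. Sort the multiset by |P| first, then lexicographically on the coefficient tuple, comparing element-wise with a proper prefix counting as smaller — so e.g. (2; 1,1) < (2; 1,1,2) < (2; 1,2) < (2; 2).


20 minimal non-faces of Δ(Σ) (on 9 rays):

  P = {3,6}:  v_{3} + v_{6} = 0  →  sig = (2; —)
  P = {1,9}:  v_{1} + v_{9} = v_{3}  →  sig = (2; 1)
  P = {2,6}:  v_{2} + v_{6} = v_{7} + v_{9}  →  sig = (2; 1,1)
  P = {6,7}:  v_{6} + v_{7} = v_{5} + v_{9}  →  sig = (2; 1,1)
  P = {6,8}:  v_{6} + v_{8} = v_{4} + v_{9}  →  sig = (2; 1,1)
  P = {6,9}:  v_{6} + v_{9} = v_{4} + v_{5}  →  sig = (2; 1,1)
  P = {1,2}:  v_{1} + v_{2} = 2·v_{3} + v_{7}  →  sig = (2; 1,2)
  P = {1,7}:  v_{1} + v_{7} = 2·v_{3} + v_{5}  →  sig = (2; 1,2)
  P = {1,8}:  v_{1} + v_{8} = 2·v_{3} + v_{4}  →  sig = (2; 1,2)
  P = {2,4}:  v_{2} + v_{4} = v_{3} + 3·v_{9}  →  sig = (2; 1,3)
  P = {7,8}:  v_{7} + v_{8} = v_{3} + 3·v_{9}  →  sig = (2; 1,3)
  P = {2,5}:  v_{2} + v_{5} = 2·v_{7}  →  sig = (2; 2)
  P = {4,7}:  v_{4} + v_{7} = 2·v_{9}  →  sig = (2; 2)
  P = {5,8}:  v_{5} + v_{8} = 2·v_{9}  →  sig = (2; 2)
  P = {2,8}:  v_{2} + v_{8} = 2·v_{3} + 4·v_{9}  →  sig = (2; 2,4)
  P = {1,4,5}:  v_{1} + v_{4} + v_{5} = 0  →  sig = (3; —)
  P = {3,4,5}:  v_{3} + v_{4} + v_{5} = v_{9}  →  sig = (3; 1)
  P = {3,4,9}:  v_{3} + v_{4} + v_{9} = v_{8}  →  sig = (3; 1)
  P = {3,5,9}:  v_{3} + v_{5} + v_{9} = v_{7}  →  sig = (3; 1)
  P = {3,7,9}:  v_{3} + v_{7} + v_{9} = v_{2}  →  sig = (3; 1)

Hence PRS(X_Σ) =
{ (2; —),  (2; 1),  (2; 1,1) ×4,  (2; 1,2) ×3,  (2; 1,3) ×2,  (2; 2) ×3,  (2; 2,4),  (3; —),  (3; 1) ×4 }


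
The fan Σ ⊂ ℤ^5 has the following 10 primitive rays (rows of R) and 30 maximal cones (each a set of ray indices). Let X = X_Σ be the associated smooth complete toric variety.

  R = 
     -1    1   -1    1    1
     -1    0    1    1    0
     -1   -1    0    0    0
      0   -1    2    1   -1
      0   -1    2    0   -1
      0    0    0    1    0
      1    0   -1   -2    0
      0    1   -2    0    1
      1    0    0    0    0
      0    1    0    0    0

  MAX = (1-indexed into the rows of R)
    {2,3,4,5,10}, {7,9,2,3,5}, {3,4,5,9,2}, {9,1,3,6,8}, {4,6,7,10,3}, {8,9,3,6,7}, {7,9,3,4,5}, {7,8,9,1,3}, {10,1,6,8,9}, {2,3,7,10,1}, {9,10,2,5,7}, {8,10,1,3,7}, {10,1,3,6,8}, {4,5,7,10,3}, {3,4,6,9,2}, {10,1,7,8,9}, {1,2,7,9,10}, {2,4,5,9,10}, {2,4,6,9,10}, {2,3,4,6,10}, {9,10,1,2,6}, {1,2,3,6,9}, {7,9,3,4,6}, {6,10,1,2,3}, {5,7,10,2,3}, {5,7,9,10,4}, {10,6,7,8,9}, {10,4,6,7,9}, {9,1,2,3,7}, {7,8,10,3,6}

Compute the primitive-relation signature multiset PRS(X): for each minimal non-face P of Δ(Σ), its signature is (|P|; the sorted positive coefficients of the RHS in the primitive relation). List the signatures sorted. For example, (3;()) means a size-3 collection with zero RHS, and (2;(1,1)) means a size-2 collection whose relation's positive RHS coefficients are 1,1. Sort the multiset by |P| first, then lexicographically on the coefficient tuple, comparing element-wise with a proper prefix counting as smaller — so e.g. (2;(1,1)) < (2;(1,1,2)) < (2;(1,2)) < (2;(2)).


10 collections generate NE(X_Σ); each relation:

  P = {5,8}:  v_{5} + v_{8} = 0  so sig = (2;())
  P = {1,5}:  v_{1} + v_{5} = v_{2}  so sig = (2;(1))
  P = {2,8}:  v_{2} + v_{8} = v_{1}  so sig = (2;(1))
  P = {4,8}:  v_{4} + v_{8} = v_{6}  so sig = (2;(1))
  P = {5,6}:  v_{5} + v_{6} = v_{4}  so sig = (2;(1))
  P = {1,4}:  v_{1} + v_{4} = v_{2} + v_{6}  so sig = (2;(1,1))
  P = {2,6,7}:  v_{2} + v_{6} + v_{7} = 0  so sig = (3;())
  P = {3,9,10}:  v_{3} + v_{9} + v_{10} = 0  so sig = (3;())
  P = {1,6,7}:  v_{1} + v_{6} + v_{7} = v_{8}  so sig = (3;(1))
  P = {2,4,7}:  v_{2} + v_{4} + v_{7} = v_{5}  so sig = (3;(1))

so the primitive-relation signature multiset is
    |P|=2: 6 collections, coeffs (), (1), (1), (1), (1), (1,1)
    |P|=3: 4 collections, coeffs (), (), (1), (1)


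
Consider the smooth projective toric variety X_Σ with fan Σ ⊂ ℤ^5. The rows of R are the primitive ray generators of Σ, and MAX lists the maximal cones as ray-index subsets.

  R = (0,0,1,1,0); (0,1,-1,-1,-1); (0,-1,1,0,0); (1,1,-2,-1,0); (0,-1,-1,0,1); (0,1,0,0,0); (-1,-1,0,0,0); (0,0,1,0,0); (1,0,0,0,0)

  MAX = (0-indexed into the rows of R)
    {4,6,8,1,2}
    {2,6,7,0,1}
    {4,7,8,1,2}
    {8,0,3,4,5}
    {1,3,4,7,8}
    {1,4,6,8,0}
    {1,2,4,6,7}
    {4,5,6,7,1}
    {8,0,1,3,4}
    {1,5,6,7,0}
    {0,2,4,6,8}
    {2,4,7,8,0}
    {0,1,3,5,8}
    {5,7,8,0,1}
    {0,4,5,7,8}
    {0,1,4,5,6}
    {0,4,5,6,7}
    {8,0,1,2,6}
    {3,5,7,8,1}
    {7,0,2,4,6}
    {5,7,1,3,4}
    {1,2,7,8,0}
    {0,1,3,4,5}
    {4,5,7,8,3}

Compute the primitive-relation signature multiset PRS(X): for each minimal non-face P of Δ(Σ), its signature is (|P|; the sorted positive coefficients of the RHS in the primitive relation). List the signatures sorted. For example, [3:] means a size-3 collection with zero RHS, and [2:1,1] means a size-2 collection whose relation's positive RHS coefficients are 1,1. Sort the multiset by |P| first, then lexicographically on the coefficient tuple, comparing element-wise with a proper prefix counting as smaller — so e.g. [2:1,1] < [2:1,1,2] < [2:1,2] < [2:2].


|primitive collections| = 9. Relations:

  • {2,5}:  v_{2} + v_{5} = v_{7}  ⟹  sig = [2:1]
  • {3,6}:  v_{3} + v_{6} = v_{1} + v_{4}  ⟹  sig = [2:1,1]
  • {2,3}:  v_{2} + v_{3} = v_{1} + v_{4} + v_{7} + v_{8}  ⟹  sig = [2:1,1,1,1]
  • {5,6,8}:  v_{5} + v_{6} + v_{8} = 0  ⟹  sig = [3:]
  • {6,7,8}:  v_{6} + v_{7} + v_{8} = v_{2}  ⟹  sig = [3:1]
  • {0,3,7}:  v_{0} + v_{3} + v_{7} = v_{5} + v_{8}  ⟹  sig = [3:1,1]
  • {0,1,4,7}:  v_{0} + v_{1} + v_{4} + v_{7} = 0  ⟹  sig = [4:]
  • {1,4,5,8}:  v_{1} + v_{4} + v_{5} + v_{8} = v_{3}  ⟹  sig = [4:1]
  • {0,1,2,4}:  v_{0} + v_{1} + v_{2} + v_{4} = v_{6} + v_{8}  ⟹  sig = [4:1,1]

so the primitive-relation signature multiset is
    [2:1]
    [2:1,1]
    [2:1,1,1,1]
    [3:]
    [3:1]
    [3:1,1]
    [4:]
    [4:1]
    [4:1,1]


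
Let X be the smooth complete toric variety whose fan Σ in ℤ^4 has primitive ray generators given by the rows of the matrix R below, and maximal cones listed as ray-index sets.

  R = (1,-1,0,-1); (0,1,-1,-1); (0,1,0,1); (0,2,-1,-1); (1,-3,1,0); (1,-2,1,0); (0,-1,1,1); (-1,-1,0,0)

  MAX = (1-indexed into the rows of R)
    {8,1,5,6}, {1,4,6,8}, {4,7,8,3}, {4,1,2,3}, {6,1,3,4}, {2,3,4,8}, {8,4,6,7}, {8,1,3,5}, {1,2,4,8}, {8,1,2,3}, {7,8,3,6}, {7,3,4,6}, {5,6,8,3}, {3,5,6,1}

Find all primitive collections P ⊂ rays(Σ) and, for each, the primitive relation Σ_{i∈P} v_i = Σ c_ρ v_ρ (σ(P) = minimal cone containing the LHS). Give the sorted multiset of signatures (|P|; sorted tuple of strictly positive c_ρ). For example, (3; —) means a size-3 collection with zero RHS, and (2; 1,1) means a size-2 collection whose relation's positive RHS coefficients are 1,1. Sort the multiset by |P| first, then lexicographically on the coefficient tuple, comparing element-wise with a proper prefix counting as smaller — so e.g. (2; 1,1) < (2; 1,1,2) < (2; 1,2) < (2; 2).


Minimal non-faces — 9 found among 8 rays, 14 max cones:

  P = {2,7}:  v_{2} + v_{7} = 0  →  sig = (2; —)
  P = {1,7}:  v_{1} + v_{7} = v_{6}  →  sig = (2; 1)
  P = {2,6}:  v_{2} + v_{6} = v_{1}  →  sig = (2; 1)
  P = {4,5}:  v_{4} + v_{5} = v_{1}  →  sig = (2; 1)
  P = {2,5}:  v_{2} + v_{5} = 2·v_{1} + v_{3} + v_{8}  →  sig = (2; 1,1,2)
  P = {5,7}:  v_{5} + v_{7} = v_{3} + 2·v_{6} + v_{8}  →  sig = (2; 1,1,2)
  P = {3,4,6,8}:  v_{3} + v_{4} + v_{6} + v_{8} = 0  →  sig = (4; —)
  P = {1,3,4,8}:  v_{1} + v_{3} + v_{4} + v_{8} = v_{2}  →  sig = (4; 1)
  P = {1,3,6,8}:  v_{1} + v_{3} + v_{6} + v_{8} = v_{5}  →  sig = (4; 1)

so the primitive-relation signature multiset is
    (2; —)
    (2; 1)
    (2; 1)
    (2; 1)
    (2; 1,1,2)
    (2; 1,1,2)
    (4; —)
    (4; 1)
    (4; 1)


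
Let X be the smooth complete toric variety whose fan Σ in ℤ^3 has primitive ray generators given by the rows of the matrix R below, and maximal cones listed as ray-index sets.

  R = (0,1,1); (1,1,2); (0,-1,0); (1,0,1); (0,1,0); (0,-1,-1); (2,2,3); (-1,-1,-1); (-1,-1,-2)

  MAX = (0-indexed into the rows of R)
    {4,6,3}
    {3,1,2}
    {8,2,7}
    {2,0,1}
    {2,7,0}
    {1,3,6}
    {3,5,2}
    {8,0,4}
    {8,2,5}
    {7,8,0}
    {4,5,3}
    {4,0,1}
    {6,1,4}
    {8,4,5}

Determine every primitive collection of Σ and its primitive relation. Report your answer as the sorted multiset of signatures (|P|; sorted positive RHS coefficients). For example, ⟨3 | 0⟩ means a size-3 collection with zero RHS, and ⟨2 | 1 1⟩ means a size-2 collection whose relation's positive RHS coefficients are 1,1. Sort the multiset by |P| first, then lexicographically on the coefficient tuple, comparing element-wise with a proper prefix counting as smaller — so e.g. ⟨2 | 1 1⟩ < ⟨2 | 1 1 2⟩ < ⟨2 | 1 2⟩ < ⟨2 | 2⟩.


The 17 primitive collections of Σ (r=9, n=3):

  • {0,5}:  v_{0} + v_{5} = 0  so sig = ⟨2 | 0⟩
  • {1,8}:  v_{1} + v_{8} = 0  so sig = ⟨2 | 0⟩
  • {2,4}:  v_{2} + v_{4} = 0  so sig = ⟨2 | 0⟩
  • {0,3}:  v_{0} + v_{3} = v_{1}  so sig = ⟨2 | 1⟩
  • {1,5}:  v_{1} + v_{5} = v_{3}  so sig = ⟨2 | 1⟩
  • {3,7}:  v_{3} + v_{7} = v_{2}  so sig = ⟨2 | 1⟩
  • {3,8}:  v_{3} + v_{8} = v_{5}  so sig = ⟨2 | 1⟩
  • {6,7}:  v_{6} + v_{7} = v_{1}  so sig = ⟨2 | 1⟩
  • {1,7}:  v_{1} + v_{7} = v_{0} + v_{2}  so sig = ⟨2 | 1 1⟩
  • {2,6}:  v_{2} + v_{6} = v_{1} + v_{3}  so sig = ⟨2 | 1 1⟩
  • {4,7}:  v_{4} + v_{7} = v_{0} + v_{8}  so sig = ⟨2 | 1 1⟩
  • {5,7}:  v_{5} + v_{7} = v_{2} + v_{8}  so sig = ⟨2 | 1 1⟩
  • {6,8}:  v_{6} + v_{8} = v_{3} + v_{4}  so sig = ⟨2 | 1 1⟩
  • {0,6}:  v_{0} + v_{6} = 2·v_{1} + v_{4}  so sig = ⟨2 | 1 2⟩
  • {5,6}:  v_{5} + v_{6} = 2·v_{3} + v_{4}  so sig = ⟨2 | 1 2⟩
  • {0,2,8}:  v_{0} + v_{2} + v_{8} = v_{7}  so sig = ⟨3 | 1⟩
  • {1,3,4}:  v_{1} + v_{3} + v_{4} = v_{6}  so sig = ⟨3 | 1⟩

Sorted signature multiset PRS(X):
[⟨2 | 0⟩, ⟨2 | 0⟩, ⟨2 | 0⟩, ⟨2 | 1⟩, ⟨2 | 1⟩, ⟨2 | 1⟩, ⟨2 | 1⟩, ⟨2 | 1⟩, ⟨2 | 1 1⟩, ⟨2 | 1 1⟩, ⟨2 | 1 1⟩, ⟨2 | 1 1⟩, ⟨2 | 1 1⟩, ⟨2 | 1 2⟩, ⟨2 | 1 2⟩, ⟨3 | 1⟩, ⟨3 | 1⟩]


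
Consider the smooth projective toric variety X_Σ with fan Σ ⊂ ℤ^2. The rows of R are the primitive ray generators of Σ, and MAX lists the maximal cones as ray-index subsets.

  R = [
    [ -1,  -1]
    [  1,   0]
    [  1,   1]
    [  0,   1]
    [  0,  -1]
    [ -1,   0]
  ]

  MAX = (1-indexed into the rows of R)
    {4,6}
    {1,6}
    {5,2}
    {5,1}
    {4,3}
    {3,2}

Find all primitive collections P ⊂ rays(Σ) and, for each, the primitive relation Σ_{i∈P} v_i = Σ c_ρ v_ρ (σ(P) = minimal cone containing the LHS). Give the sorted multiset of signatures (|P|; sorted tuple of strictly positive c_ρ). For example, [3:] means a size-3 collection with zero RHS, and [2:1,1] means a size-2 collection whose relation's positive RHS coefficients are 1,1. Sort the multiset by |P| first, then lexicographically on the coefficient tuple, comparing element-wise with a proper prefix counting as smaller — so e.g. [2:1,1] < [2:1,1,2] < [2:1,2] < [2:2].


The 9 primitive collections of Σ (r=6, n=2):

  P={1,3}:  v_{1} + v_{3} = 0  →  sig = [2:]
  P={2,6}:  v_{2} + v_{6} = 0  →  sig = [2:]
  P={4,5}:  v_{4} + v_{5} = 0  →  sig = [2:]
  P={1,2}:  v_{1} + v_{2} = v_{5}  →  sig = [2:1]
  P={1,4}:  v_{1} + v_{4} = v_{6}  →  sig = [2:1]
  P={2,4}:  v_{2} + v_{4} = v_{3}  →  sig = [2:1]
  P={3,5}:  v_{3} + v_{5} = v_{2}  →  sig = [2:1]
  P={3,6}:  v_{3} + v_{6} = v_{4}  →  sig = [2:1]
  P={5,6}:  v_{5} + v_{6} = v_{1}  →  sig = [2:1]

Signatures (|P|; sorted positive RHS coefficients), sorted:
    [2:]
    [2:]
    [2:]
    [2:1]
    [2:1]
    [2:1]
    [2:1]
    [2:1]
    [2:1]


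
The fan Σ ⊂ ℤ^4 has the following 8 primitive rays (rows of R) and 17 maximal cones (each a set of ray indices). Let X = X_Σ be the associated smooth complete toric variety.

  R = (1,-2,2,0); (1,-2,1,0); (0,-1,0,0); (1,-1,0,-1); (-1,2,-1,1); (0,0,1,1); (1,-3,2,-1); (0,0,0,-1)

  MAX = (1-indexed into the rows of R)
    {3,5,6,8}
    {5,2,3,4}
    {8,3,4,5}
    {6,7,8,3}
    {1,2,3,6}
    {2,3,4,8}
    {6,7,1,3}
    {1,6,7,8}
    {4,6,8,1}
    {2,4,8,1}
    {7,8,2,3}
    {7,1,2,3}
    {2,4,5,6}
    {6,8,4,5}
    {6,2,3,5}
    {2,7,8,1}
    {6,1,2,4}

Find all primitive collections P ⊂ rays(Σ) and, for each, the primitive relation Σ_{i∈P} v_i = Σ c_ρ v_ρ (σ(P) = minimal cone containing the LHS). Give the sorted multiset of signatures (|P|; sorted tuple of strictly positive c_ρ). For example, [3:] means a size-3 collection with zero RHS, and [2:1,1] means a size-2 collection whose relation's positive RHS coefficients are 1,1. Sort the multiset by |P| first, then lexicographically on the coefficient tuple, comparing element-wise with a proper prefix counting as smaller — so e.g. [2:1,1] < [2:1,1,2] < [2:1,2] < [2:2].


Primitive collections (9):

  P={1,5}:  v_{1} + v_{5} = v_{6}  →  sig = [2:1]
  P={5,7}:  v_{5} + v_{7} = v_{3} + v_{6} + v_{8}  →  sig = [2:1,1,1]
  P={4,7}:  v_{4} + v_{7} = 2·v_{2} + 2·v_{8}  →  sig = [2:2,2]
  P={2,5,8}:  v_{2} + v_{5} + v_{8} = 0  →  sig = [3:]
  P={1,3,8}:  v_{1} + v_{3} + v_{8} = v_{7}  →  sig = [3:1]
  P={2,6,8}:  v_{2} + v_{6} + v_{8} = v_{1}  →  sig = [3:1]
  P={3,4,6}:  v_{3} + v_{4} + v_{6} = v_{2}  →  sig = [3:1]
  P={1,3,4}:  v_{1} + v_{3} + v_{4} = 2·v_{2} + v_{8}  →  sig = [3:1,2]
  P={2,6,7}:  v_{2} + v_{6} + v_{7} = 2·v_{1} + v_{3}  →  sig = [3:1,2]

Signatures (|P|; sorted positive RHS coefficients), sorted:
{ [2:1],  [2:1,1,1],  [2:2,2],  [3:],  [3:1] ×3,  [3:1,2] ×2 }


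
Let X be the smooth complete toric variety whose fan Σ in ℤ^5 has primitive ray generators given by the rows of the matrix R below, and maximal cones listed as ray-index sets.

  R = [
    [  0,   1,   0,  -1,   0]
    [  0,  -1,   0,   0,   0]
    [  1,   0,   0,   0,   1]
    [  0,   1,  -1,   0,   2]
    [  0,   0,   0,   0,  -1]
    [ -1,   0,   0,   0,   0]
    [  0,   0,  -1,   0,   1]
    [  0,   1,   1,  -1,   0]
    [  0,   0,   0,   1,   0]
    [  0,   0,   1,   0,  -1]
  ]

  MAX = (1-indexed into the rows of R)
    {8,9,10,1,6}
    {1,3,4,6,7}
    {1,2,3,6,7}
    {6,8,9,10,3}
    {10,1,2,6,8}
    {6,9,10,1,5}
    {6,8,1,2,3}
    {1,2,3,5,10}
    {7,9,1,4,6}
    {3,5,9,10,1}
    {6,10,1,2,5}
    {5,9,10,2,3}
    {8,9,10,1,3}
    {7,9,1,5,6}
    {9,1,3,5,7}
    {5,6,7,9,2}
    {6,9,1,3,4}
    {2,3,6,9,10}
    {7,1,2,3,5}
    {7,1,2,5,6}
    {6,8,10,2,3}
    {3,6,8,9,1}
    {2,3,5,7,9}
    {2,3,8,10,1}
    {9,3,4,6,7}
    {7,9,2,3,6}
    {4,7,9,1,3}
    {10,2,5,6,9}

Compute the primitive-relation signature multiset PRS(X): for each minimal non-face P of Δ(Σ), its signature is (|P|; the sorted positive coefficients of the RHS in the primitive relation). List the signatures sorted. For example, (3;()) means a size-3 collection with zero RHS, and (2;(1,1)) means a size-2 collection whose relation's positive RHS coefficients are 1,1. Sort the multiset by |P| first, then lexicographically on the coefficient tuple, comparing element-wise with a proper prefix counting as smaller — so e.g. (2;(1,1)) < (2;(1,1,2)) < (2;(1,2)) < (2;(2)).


Primitive collections (12):

  P = {7,10}:  v_{7} + v_{10} = 0 ; sig = (2;())
  P = {5,8}:  v_{5} + v_{8} = v_{1} + v_{10} ; sig = (2;(1,1))
  P = {2,4}:  v_{2} + v_{4} = v_{3} + v_{6} + v_{7} ; sig = (2;(1,1,1))
  P = {4,5}:  v_{4} + v_{5} = v_{1} + v_{7} + v_{9} ; sig = (2;(1,1,1))
  P = {7,8}:  v_{7} + v_{8} = v_{1} + v_{3} + v_{6} ; sig = (2;(1,1,1))
  P = {4,10}:  v_{4} + v_{10} = v_{1} + v_{3} + v_{6} + v_{9} ; sig = (2;(1,1,1,1))
  P = {4,8}:  v_{4} + v_{8} = 2·v_{1} + 2·v_{3} + 2·v_{6} + v_{9} ; sig = (2;(1,2,2,2))
  P = {1,2,9}:  v_{1} + v_{2} + v_{9} = 0 ; sig = (3;())
  P = {3,5,6}:  v_{3} + v_{5} + v_{6} = 0 ; sig = (3;())
  P = {2,8,9}:  v_{2} + v_{8} + v_{9} = v_{3} + v_{6} + v_{10} ; sig = (3;(1,1,1))
  P = {1,3,6,10}:  v_{1} + v_{3} + v_{6} + v_{10} = v_{8} ; sig = (4;(1))
  P = {1,3,6,7,9}:  v_{1} + v_{3} + v_{6} + v_{7} + v_{9} = v_{4} ; sig = (5;(1))

Hence PRS(X_Σ) =
    (2;())
    (2;(1,1))
    (2;(1,1,1))
    (2;(1,1,1))
    (2;(1,1,1))
    (2;(1,1,1,1))
    (2;(1,2,2,2))
    (3;())
    (3;())
    (3;(1,1,1))
    (4;(1))
    (5;(1))


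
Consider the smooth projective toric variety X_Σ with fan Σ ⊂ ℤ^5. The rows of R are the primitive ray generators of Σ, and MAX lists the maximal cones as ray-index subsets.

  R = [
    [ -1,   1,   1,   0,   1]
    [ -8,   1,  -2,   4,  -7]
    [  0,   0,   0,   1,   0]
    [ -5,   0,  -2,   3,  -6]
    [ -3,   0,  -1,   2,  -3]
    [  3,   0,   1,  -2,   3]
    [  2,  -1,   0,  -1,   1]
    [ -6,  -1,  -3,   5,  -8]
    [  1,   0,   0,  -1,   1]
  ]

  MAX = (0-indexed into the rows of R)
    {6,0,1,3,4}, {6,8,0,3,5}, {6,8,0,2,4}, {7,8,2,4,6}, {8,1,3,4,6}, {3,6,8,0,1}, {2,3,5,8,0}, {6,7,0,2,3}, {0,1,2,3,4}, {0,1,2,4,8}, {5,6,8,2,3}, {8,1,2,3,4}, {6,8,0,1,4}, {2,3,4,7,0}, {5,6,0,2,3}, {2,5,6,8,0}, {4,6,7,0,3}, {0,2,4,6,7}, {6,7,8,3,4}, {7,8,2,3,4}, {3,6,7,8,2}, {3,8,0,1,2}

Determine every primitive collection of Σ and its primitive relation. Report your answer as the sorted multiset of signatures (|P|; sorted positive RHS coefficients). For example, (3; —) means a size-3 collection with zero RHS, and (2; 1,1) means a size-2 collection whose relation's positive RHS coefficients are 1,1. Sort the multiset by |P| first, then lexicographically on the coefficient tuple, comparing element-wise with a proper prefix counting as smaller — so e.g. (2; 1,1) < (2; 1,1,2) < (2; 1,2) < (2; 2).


The 9 primitive collections of Σ (r=9, n=5):

  P = {4,5}:  v_{4} + v_{5} = 0 ; sig = (2; —)
  P = {1,5}:  v_{1} + v_{5} = v_{0} + v_{3} + v_{8} ; sig = (2; 1,1,1)
  P = {5,7}:  v_{5} + v_{7} = v_{2} + v_{3} + v_{6} ; sig = (2; 1,1,1)
  P = {1,7}:  v_{1} + v_{7} = v_{3} + 3·v_{4} ; sig = (2; 1,3)
  P = {0,7,8}:  v_{0} + v_{7} + v_{8} = 2·v_{4} ; sig = (3; 2)
  P = {1,2,6}:  v_{1} + v_{2} + v_{6} = 2·v_{4} ; sig = (3; 2)
  P = {0,3,4,8}:  v_{0} + v_{3} + v_{4} + v_{8} = v_{1} ; sig = (4; 1)
  P = {2,3,4,6}:  v_{2} + v_{3} + v_{4} + v_{6} = v_{7} ; sig = (4; 1)
  P = {0,2,3,6,8}:  v_{0} + v_{2} + v_{3} + v_{6} + v_{8} = v_{4} ; sig = (5; 1)

Hence PRS(X_Σ) =
    (2; —)
    (2; 1,1,1)
    (2; 1,1,1)
    (2; 1,3)
    (3; 2)
    (3; 2)
    (4; 1)
    (4; 1)
    (5; 1)


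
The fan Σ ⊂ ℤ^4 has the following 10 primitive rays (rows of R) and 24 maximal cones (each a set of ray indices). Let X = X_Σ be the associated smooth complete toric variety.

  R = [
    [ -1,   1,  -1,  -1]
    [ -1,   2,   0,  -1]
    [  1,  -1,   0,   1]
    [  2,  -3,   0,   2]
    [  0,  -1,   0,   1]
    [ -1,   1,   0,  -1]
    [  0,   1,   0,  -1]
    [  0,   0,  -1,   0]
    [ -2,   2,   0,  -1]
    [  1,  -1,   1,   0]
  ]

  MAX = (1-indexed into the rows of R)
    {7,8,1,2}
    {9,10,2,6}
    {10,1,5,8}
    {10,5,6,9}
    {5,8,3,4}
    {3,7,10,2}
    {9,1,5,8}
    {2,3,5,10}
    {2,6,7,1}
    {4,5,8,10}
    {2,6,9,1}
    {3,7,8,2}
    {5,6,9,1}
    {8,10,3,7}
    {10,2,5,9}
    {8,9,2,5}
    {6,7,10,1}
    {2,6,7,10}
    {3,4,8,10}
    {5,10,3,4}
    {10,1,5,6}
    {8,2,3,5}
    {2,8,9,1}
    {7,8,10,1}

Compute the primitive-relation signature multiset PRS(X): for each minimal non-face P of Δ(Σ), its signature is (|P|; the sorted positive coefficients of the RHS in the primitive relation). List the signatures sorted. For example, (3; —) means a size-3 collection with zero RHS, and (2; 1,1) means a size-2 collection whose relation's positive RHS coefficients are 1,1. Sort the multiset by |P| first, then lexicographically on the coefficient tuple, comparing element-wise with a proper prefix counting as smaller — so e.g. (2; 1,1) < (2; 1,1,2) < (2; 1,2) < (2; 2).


Primitive collections (18):

  P = {3,6}:  v_{3} + v_{6} = 0  →  sig = (2; —)
  P = {5,7}:  v_{5} + v_{7} = 0  →  sig = (2; —)
  P = {1,3}:  v_{1} + v_{3} = v_{8}  →  sig = (2; 1)
  P = {2,4}:  v_{2} + v_{4} = v_{3}  →  sig = (2; 1)
  P = {4,9}:  v_{4} + v_{9} = v_{5}  →  sig = (2; 1)
  P = {6,8}:  v_{6} + v_{8} = v_{1}  →  sig = (2; 1)
  P = {3,9}:  v_{3} + v_{9} = v_{2} + v_{5}  →  sig = (2; 1,1)
  P = {7,9}:  v_{7} + v_{9} = v_{2} + v_{6}  →  sig = (2; 1,1)
  P = {4,6}:  v_{4} + v_{6} = v_{5} + v_{8} + v_{10}  →  sig = (2; 1,1,1)
  P = {4,7}:  v_{4} + v_{7} = v_{3} + v_{8} + v_{10}  →  sig = (2; 1,1,1)
  P = {1,4}:  v_{1} + v_{4} = v_{5} + 2·v_{8} + v_{10}  →  sig = (2; 1,1,2)
  P = {2,5,6}:  v_{2} + v_{5} + v_{6} = v_{9}  →  sig = (3; 1)
  P = {2,8,10}:  v_{2} + v_{8} + v_{10} = v_{7}  →  sig = (3; 1)
  P = {8,9,10}:  v_{8} + v_{9} + v_{10} = v_{6}  →  sig = (3; 1)
  P = {1,2,5}:  v_{1} + v_{2} + v_{5} = v_{8} + v_{9}  →  sig = (3; 1,1)
  P = {1,2,10}:  v_{1} + v_{2} + v_{10} = v_{6} + v_{7}  →  sig = (3; 1,1)
  P = {1,9,10}:  v_{1} + v_{9} + v_{10} = 2·v_{6}  →  sig = (3; 2)
  P = {3,5,8,10}:  v_{3} + v_{5} + v_{8} + v_{10} = v_{4}  →  sig = (4; 1)

Sorted signature multiset PRS(X):
    (2; —)
    (2; —)
    (2; 1)
    (2; 1)
    (2; 1)
    (2; 1)
    (2; 1,1)
    (2; 1,1)
    (2; 1,1,1)
    (2; 1,1,1)
    (2; 1,1,2)
    (3; 1)
    (3; 1)
    (3; 1)
    (3; 1,1)
    (3; 1,1)
    (3; 2)
    (4; 1)


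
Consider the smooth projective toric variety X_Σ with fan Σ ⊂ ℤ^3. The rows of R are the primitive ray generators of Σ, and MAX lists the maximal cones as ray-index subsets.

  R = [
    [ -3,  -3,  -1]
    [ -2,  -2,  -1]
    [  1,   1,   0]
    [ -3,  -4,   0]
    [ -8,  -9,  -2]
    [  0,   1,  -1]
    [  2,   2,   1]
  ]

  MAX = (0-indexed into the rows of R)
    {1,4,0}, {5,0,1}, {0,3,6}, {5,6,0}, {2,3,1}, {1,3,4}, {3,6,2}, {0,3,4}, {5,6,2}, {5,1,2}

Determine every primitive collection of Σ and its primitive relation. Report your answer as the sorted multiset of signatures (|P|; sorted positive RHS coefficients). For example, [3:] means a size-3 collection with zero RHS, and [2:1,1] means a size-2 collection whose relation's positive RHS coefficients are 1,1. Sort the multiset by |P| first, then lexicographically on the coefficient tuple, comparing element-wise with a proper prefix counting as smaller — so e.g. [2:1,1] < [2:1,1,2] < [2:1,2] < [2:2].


Δ(Σ) — 7 vertices, 7 min non-faces:

  P = {1,6}:  v_{1} + v_{6} = 0  so sig = [2:]
  P = {0,2}:  v_{0} + v_{2} = v_{1}  so sig = [2:1]
  P = {3,5}:  v_{3} + v_{5} = v_{0}  so sig = [2:1]
  P = {4,6}:  v_{4} + v_{6} = v_{0} + v_{3}  so sig = [2:1,1]
  P = {2,4}:  v_{2} + v_{4} = 2·v_{1} + v_{3}  so sig = [2:1,2]
  P = {4,5}:  v_{4} + v_{5} = 2·v_{0} + v_{1}  so sig = [2:1,2]
  P = {0,1,3}:  v_{0} + v_{1} + v_{3} = v_{4}  so sig = [3:1]

Hence PRS(X_Σ) =
    |P|=2: 6 collections, coeffs (), (1), (1), (1,1), (1,2), (1,2)
    |P|=3: 1 collection, coeffs (1)


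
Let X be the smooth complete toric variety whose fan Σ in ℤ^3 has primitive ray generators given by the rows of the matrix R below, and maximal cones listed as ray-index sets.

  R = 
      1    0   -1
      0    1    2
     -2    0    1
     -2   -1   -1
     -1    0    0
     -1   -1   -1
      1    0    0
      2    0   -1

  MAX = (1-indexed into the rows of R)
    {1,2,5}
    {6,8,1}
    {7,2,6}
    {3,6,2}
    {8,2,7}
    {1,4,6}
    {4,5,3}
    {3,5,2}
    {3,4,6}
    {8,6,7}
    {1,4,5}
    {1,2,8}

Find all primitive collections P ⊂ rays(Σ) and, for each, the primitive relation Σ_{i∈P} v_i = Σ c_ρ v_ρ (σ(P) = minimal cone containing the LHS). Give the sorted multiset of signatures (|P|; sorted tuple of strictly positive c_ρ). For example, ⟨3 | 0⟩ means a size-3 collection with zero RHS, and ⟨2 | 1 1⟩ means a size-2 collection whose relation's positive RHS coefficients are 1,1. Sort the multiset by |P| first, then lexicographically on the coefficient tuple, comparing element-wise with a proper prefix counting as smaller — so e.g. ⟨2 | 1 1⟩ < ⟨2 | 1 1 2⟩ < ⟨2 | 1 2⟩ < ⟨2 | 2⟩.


12 minimal non-faces of Δ(Σ) (on 8 rays):

  P={3,8}:  v_{3} + v_{8} = 0 — sig = ⟨2 | 0⟩
  P={5,7}:  v_{5} + v_{7} = 0 — sig = ⟨2 | 0⟩
  P={1,3}:  v_{1} + v_{3} = v_{5} — sig = ⟨2 | 1⟩
  P={1,7}:  v_{1} + v_{7} = v_{8} — sig = ⟨2 | 1⟩
  P={2,4}:  v_{2} + v_{4} = v_{3} — sig = ⟨2 | 1⟩
  P={4,7}:  v_{4} + v_{7} = v_{6} — sig = ⟨2 | 1⟩
  P={5,6}:  v_{5} + v_{6} = v_{4} — sig = ⟨2 | 1⟩
  P={5,8}:  v_{5} + v_{8} = v_{1} — sig = ⟨2 | 1⟩
  P={3,7}:  v_{3} + v_{7} = v_{2} + v_{6} — sig = ⟨2 | 1 1⟩
  P={4,8}:  v_{4} + v_{8} = v_{1} + v_{6} — sig = ⟨2 | 1 1⟩
  P={1,2,6}:  v_{1} + v_{2} + v_{6} = 0 — sig = ⟨3 | 0⟩
  P={2,6,8}:  v_{2} + v_{6} + v_{8} = v_{7} — sig = ⟨3 | 1⟩

Hence PRS(X_Σ) =
    ⟨2 | 0⟩
    ⟨2 | 0⟩
    ⟨2 | 1⟩
    ⟨2 | 1⟩
    ⟨2 | 1⟩
    ⟨2 | 1⟩
    ⟨2 | 1⟩
    ⟨2 | 1⟩
    ⟨2 | 1 1⟩
    ⟨2 | 1 1⟩
    ⟨3 | 0⟩
    ⟨3 | 1⟩


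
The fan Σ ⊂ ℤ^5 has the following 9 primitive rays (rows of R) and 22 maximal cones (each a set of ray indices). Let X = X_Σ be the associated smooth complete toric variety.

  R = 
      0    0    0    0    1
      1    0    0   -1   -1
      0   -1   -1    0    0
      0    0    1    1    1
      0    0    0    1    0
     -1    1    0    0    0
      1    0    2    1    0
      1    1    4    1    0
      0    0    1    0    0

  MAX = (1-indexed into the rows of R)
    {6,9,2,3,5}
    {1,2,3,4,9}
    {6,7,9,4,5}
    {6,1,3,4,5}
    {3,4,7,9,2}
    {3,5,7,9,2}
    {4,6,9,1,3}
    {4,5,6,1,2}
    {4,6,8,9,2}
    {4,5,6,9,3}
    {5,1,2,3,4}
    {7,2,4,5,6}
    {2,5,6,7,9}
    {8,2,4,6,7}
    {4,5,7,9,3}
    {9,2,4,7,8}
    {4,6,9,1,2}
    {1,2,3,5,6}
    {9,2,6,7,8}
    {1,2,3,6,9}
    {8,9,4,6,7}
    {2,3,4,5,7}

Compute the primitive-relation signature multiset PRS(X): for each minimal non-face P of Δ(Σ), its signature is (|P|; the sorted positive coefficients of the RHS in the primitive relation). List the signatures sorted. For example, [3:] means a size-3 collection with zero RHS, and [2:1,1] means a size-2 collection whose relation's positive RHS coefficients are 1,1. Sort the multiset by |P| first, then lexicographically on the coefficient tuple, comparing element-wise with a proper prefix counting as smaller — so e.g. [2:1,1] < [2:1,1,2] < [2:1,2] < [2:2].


9 collections generate NE(X_Σ); each relation:

  • {3,8}:  v_{3} + v_{8} = v_{7} + v_{9}  ⇒ sig = [2:1,1]
  • {1,8}:  v_{1} + v_{8} = 2·v_{2} + 3·v_{4} + v_{6} + v_{9}  ⇒ sig = [2:1,1,2,3]
  • {1,7}:  v_{1} + v_{7} = v_{2} + 2·v_{4}  ⇒ sig = [2:1,2]
  • {5,8}:  v_{5} + v_{8} = v_{6} + 2·v_{7}  ⇒ sig = [2:1,2]
  • {1,5,9}:  v_{1} + v_{5} + v_{9} = v_{4}  ⇒ sig = [3:1]
  • {3,6,7}:  v_{3} + v_{6} + v_{7} = v_{5} + v_{9}  ⇒ sig = [3:1,1]
  • {2,3,4,6}:  v_{2} + v_{3} + v_{4} + v_{6} = 0  ⇒ sig = [4:]
  • {2,4,5,9}:  v_{2} + v_{4} + v_{5} + v_{9} = v_{7}  ⇒ sig = [4:1]
  • {2,4,6,7,9}:  v_{2} + v_{4} + v_{6} + v_{7} + v_{9} = v_{8}  ⇒ sig = [5:1]

Sorted signature multiset PRS(X):
    |P|=2: 4 collections, coeffs (1,1), (1,1,2,3), (1,2), (1,2)
    |P|=3: 2 collections, coeffs (1), (1,1)
    |P|=4: 2 collections, coeffs (), (1)
    |P|=5: 1 collection, coeffs (1)


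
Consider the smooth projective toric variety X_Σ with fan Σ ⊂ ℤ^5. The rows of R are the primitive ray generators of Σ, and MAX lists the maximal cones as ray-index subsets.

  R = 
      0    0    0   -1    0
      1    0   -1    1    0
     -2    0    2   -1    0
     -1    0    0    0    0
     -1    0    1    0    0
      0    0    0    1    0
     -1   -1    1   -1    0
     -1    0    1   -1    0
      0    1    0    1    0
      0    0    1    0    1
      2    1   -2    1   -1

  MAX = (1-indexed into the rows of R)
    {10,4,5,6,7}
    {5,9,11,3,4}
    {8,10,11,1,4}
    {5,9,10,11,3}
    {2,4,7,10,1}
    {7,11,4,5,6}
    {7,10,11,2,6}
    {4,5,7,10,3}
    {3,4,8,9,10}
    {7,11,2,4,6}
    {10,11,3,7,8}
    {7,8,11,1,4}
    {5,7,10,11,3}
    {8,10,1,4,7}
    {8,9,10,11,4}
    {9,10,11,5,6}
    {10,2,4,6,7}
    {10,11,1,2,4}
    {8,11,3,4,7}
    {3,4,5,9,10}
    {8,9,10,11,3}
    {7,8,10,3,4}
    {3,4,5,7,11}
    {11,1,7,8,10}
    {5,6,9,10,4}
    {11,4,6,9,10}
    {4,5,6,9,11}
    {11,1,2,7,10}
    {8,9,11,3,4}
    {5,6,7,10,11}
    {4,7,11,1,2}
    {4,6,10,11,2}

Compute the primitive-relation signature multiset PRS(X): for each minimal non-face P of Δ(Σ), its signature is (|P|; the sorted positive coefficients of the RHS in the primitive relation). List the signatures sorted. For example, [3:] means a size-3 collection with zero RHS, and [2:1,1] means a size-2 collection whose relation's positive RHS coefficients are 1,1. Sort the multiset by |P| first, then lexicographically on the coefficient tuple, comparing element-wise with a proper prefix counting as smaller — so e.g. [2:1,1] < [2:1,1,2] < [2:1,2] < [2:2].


Δ(Σ) — 11 vertices, 15 min non-faces:

  P = {1,6}:  v_{1} + v_{6} = 0  ⇒ sig = [2:]
  P = {2,8}:  v_{2} + v_{8} = 0  ⇒ sig = [2:]
  P = {1,5}:  v_{1} + v_{5} = v_{8}  ⇒ sig = [2:1]
  P = {2,3}:  v_{2} + v_{3} = v_{5}  ⇒ sig = [2:1]
  P = {2,5}:  v_{2} + v_{5} = v_{6}  ⇒ sig = [2:1]
  P = {5,8}:  v_{5} + v_{8} = v_{3}  ⇒ sig = [2:1]
  P = {6,8}:  v_{6} + v_{8} = v_{5}  ⇒ sig = [2:1]
  P = {7,9}:  v_{7} + v_{9} = v_{5}  ⇒ sig = [2:1]
  P = {1,9}:  v_{1} + v_{9} = v_{4} + v_{8} + v_{10} + v_{11}  ⇒ sig = [2:1,1,1,1]
  P = {2,9}:  v_{2} + v_{9} = v_{4} + v_{6} + v_{10} + v_{11}  ⇒ sig = [2:1,1,1,1]
  P = {1,3}:  v_{1} + v_{3} = 2·v_{8}  ⇒ sig = [2:2]
  P = {3,6}:  v_{3} + v_{6} = 2·v_{5}  ⇒ sig = [2:2]
  P = {4,7,10,11}:  v_{4} + v_{7} + v_{10} + v_{11} = 0  ⇒ sig = [4:]
  P = {4,5,10,11}:  v_{4} + v_{5} + v_{10} + v_{11} = v_{9}  ⇒ sig = [4:1]
  P = {3,4,10,11}:  v_{3} + v_{4} + v_{10} + v_{11} = v_{8} + v_{9}  ⇒ sig = [4:1,1]

so the primitive-relation signature multiset is
[[2:], [2:], [2:1], [2:1], [2:1], [2:1], [2:1], [2:1], [2:1,1,1,1], [2:1,1,1,1], [2:2], [2:2], [4:], [4:1], [4:1,1]]


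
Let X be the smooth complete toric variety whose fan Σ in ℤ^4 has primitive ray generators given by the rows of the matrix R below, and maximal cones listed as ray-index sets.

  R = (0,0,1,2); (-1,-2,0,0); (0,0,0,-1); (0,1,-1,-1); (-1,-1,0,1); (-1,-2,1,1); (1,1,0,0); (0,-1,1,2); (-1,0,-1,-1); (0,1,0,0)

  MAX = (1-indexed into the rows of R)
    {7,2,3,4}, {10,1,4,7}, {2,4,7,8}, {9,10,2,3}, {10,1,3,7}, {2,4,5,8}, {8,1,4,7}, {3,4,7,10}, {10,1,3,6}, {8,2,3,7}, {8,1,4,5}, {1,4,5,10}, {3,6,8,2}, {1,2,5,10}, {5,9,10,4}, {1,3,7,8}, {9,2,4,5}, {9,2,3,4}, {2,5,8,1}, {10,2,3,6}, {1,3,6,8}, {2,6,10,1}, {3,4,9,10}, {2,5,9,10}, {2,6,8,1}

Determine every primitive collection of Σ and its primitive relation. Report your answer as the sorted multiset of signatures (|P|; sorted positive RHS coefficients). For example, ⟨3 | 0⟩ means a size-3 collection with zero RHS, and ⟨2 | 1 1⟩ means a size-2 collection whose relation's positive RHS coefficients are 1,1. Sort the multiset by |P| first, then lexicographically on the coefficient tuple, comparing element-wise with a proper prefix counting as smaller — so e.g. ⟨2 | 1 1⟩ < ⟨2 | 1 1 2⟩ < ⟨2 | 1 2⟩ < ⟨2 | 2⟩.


Minimal non-faces — 17 found among 10 rays, 25 max cones:

  {7,9}:  v_{7} + v_{9} = v_{4}  so sig = ⟨2 | 1⟩
  {8,9}:  v_{8} + v_{9} = v_{5}  so sig = ⟨2 | 1⟩
  {8,10}:  v_{8} + v_{10} = v_{1}  so sig = ⟨2 | 1⟩
  {1,9}:  v_{1} + v_{9} = v_{5} + v_{10}  so sig = ⟨2 | 1 1⟩
  {3,5}:  v_{3} + v_{5} = v_{2} + v_{10}  so sig = ⟨2 | 1 1⟩
  {4,6}:  v_{4} + v_{6} = v_{2} + v_{10}  so sig = ⟨2 | 1 1⟩
  {5,7}:  v_{5} + v_{7} = v_{4} + v_{8}  so sig = ⟨2 | 1 1⟩
  {6,7}:  v_{6} + v_{7} = v_{3} + v_{8}  so sig = ⟨2 | 1 1⟩
  {5,6}:  v_{5} + v_{6} = v_{1} + 2·v_{2} + v_{10}  so sig = ⟨2 | 1 1 2⟩
  {6,9}:  v_{6} + v_{9} = 2·v_{2} + 2·v_{10}  so sig = ⟨2 | 2 2⟩
  {2,7,10}:  v_{2} + v_{7} + v_{10} = 0  so sig = ⟨3 | 0⟩
  {3,4,8}:  v_{3} + v_{4} + v_{8} = 0  so sig = ⟨3 | 0⟩
  {1,2,3}:  v_{1} + v_{2} + v_{3} = v_{6}  so sig = ⟨3 | 1⟩
  {1,2,4}:  v_{1} + v_{2} + v_{4} = v_{5}  so sig = ⟨3 | 1⟩
  {1,2,7}:  v_{1} + v_{2} + v_{7} = v_{8}  so sig = ⟨3 | 1⟩
  {1,3,4}:  v_{1} + v_{3} + v_{4} = v_{10}  so sig = ⟨3 | 1⟩
  {2,4,10}:  v_{2} + v_{4} + v_{10} = v_{9}  so sig = ⟨3 | 1⟩

so the primitive-relation signature multiset is
[⟨2 | 1⟩, ⟨2 | 1⟩, ⟨2 | 1⟩, ⟨2 | 1 1⟩, ⟨2 | 1 1⟩, ⟨2 | 1 1⟩, ⟨2 | 1 1⟩, ⟨2 | 1 1⟩, ⟨2 | 1 1 2⟩, ⟨2 | 2 2⟩, ⟨3 | 0⟩, ⟨3 | 0⟩, ⟨3 | 1⟩, ⟨3 | 1⟩, ⟨3 | 1⟩, ⟨3 | 1⟩, ⟨3 | 1⟩]
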